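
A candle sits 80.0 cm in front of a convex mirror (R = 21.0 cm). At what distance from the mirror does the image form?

f = R/2 = 21.0/2 = 10.50 cm; for a convex mirror, f = -10.50 cm.
Mirror equation: 1/q = 1/f − 1/p = 1/(-10.50) − 1/(80.0) = -0.09524 − 0.01250 = -0.1077, so q = -9.28 cm.
The image is virtual, upright and reduced, behind the mirror.

9.28 cm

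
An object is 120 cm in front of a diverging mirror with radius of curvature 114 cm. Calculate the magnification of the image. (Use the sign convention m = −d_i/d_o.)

f = R/2 = 114/2 = 57.00 cm; for a diverging mirror, f = -57.00 cm.
1/d_i = 1/f − 1/d_o = 1/(-57.00) − 1/(120) = -0.02588, so d_i = -38.64 cm.
m = −d_i/d_o = −(-38.64)/(120) = +0.322.
The image is virtual, upright and reduced, behind the mirror.

m = +0.322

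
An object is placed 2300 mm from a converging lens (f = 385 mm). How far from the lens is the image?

Lens equation: 1/q = 1/f − 1/p = 1/(385.0) − 1/(2300) = 0.002597 − 0.0004348 = 0.002163, so q = 462 mm.
The image is real, inverted and reduced, on the far side of the lens.

462 mm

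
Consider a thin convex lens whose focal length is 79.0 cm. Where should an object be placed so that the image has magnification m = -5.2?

94.2 cm

m = −d_i/d_o ⇒ d_i = −m·d_o.
1/f = 1/d_o + 1/d_i = 1/d_o − 1/(m·d_o) = (1 − 1/m)/d_o, so d_o = f(1 − 1/m) = (79.00)(1 − 1/(-5.2)) = 94.2 cm.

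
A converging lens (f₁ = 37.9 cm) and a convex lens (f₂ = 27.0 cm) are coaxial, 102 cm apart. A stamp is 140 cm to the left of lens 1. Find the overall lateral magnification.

Lens 1: 1/d_i1 = 1/(37.9) − 1/(140) = 0.01924, so d_i1 = 51.97 cm; m₁ = −d_i1/d_o1 = -0.3712.
d_o2 = 102 − (51.97) = 50.03 cm.
Lens 2: 1/d_i2 = 1/(27.0) − 1/(50.03) = 0.01705, so d_i2 = 58.65 cm; m₂ = −d_i2/d_o2 = -1.172.
m = m₁·m₂ = (-0.3712)(-1.172) = +0.435.

m = +0.435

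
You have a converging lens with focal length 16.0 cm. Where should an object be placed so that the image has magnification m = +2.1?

m = −d_i/d_o ⇒ d_i = −m·d_o.
1/f = 1/d_o + 1/d_i = 1/d_o − 1/(m·d_o) = (1 − 1/m)/d_o, so d_o = f(1 − 1/m) = (16.00)(1 − 1/(+2.1)) = 8.38 cm.

8.38 cm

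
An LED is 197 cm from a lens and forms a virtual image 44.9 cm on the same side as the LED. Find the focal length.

f = -58.2 cm (diverging)

Virtual image ⇒ d_i = −44.9 cm.
1/f = 1/d_o + 1/d_i = 1/(197) + 1/(-44.9) = -0.01720, so f = -58.2 cm.
Since f is negative, the lens is diverging.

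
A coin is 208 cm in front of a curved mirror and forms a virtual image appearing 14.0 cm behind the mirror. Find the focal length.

Virtual image ⇒ d_i = −14.0 cm.
1/f = 1/d_o + 1/d_i = 1/(208) + 1/(-14.0) = -0.06662, so f = -15.0 cm.
Since f is negative, the curved mirror is convex.

f = -15.0 cm (convex)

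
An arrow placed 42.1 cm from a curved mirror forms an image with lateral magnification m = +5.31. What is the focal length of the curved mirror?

m = −d_i/d_o ⇒ d_i = −m·d_o = −(+5.31)·(42.1) = -223.6 cm.
1/f = 1/d_o + 1/d_i = 1/(42.1) + 1/(-223.6) = 0.01928, so f = 51.9 cm.
Since f is positive, the curved mirror is concave.

f = 51.9 cm (concave)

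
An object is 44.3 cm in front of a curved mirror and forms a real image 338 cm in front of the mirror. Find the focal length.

f = 39.2 cm (concave)

Real image ⇒ d_i = +338 cm.
1/f = 1/d_o + 1/d_i = 1/(44.3) + 1/(338) = 0.02553, so f = 39.2 cm.
Since f is positive, the curved mirror is concave.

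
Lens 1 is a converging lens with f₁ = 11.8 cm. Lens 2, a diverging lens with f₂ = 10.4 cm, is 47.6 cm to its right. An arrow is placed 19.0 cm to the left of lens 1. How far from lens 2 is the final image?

6.37 cm

Lens 1: 1/d_i1 = 1/f₁ − 1/d_o1 = 1/(11.8) − 1/(19.0) = 0.03211, so d_i1 = 31.14 cm.
The intermediate image is 31.14 cm to the right of lens 1, which is 47.6 − (31.14) = 16.46 cm to the left of lens 2, so d_o2 = +16.46 cm.
Lens 2 is diverging, so f₂ = −10.4 cm.
Lens 2: 1/d_i2 = 1/f₂ − 1/d_o2 = 1/(-10.4) − 1/(16.46) = -0.1569, so d_i2 = -6.37 cm.
The final image is virtual, 6.37 cm to the left of lens 2 (overall magnification ≈ -0.63).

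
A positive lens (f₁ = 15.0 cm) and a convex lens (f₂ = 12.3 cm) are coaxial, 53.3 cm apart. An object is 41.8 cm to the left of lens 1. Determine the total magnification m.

Lens 1: 1/d_i1 = 1/(15.0) − 1/(41.8) = 0.04274, so d_i1 = 23.40 cm; m₁ = −d_i1/d_o1 = -0.5598.
d_o2 = 53.3 − (23.40) = 29.90 cm.
Lens 2: 1/d_i2 = 1/(12.3) − 1/(29.90) = 0.04786, so d_i2 = 20.90 cm; m₂ = −d_i2/d_o2 = -0.6989.
m = m₁·m₂ = (-0.5598)(-0.6989) = +0.391.

m = +0.391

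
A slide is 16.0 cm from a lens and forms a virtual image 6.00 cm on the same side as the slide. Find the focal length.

Virtual image ⇒ d_i = −6.00 cm.
1/f = 1/d_o + 1/d_i = 1/(16.0) + 1/(-6.00) = -0.1042, so f = -9.60 cm.
Since f is negative, the lens is diverging.

f = -9.60 cm (diverging)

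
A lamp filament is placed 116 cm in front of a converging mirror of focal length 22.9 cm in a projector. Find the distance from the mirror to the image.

28.5 cm

Mirror equation: 1/d_i = 1/f − 1/d_o = 1/(22.90) − 1/(116) = 0.04367 − 0.008621 = 0.03505, so d_i = 28.5 cm.
The image is real, inverted and reduced, in front of the mirror.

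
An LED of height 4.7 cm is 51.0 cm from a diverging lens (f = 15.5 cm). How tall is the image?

1.10 cm

For a diverging lens, f = -15.5 cm.
1/d_i = 1/f − 1/d_o = 1/(-15.50) − 1/(51.0) = -0.08412, so d_i = -11.89 cm.
m = −d_i/d_o = +0.2331.
|h_i| = |m|·h_o = 0.2331 × 4.7 = 1.10 cm. The image is virtual, upright and reduced, on the same side as the object.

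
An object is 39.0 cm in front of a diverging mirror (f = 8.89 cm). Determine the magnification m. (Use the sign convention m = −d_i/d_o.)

m = +0.186

For a diverging mirror, f = -8.89 cm.
1/d_i = 1/f − 1/d_o = 1/(-8.890) − 1/(39.0) = -0.1381, so d_i = -7.240 cm.
m = −d_i/d_o = −(-7.240)/(39.0) = +0.186.
The image is virtual, upright and reduced, behind the mirror.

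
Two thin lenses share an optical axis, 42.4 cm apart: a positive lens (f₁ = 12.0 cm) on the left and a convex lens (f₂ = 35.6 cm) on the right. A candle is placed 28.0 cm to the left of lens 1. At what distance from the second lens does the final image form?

53.7 cm

Lens 1: 1/d_i1 = 1/f₁ − 1/d_o1 = 1/(12.0) − 1/(28.0) = 0.04762, so d_i1 = 21.00 cm.
The intermediate image is 21.00 cm to the right of lens 1, which is 42.4 − (21.00) = 21.40 cm to the left of lens 2, so d_o2 = +21.40 cm.
Lens 2: 1/d_i2 = 1/f₂ − 1/d_o2 = 1/(35.6) − 1/(21.40) = -0.01864, so d_i2 = -53.7 cm.
The final image is virtual, 53.7 cm to the left of lens 2 (overall magnification ≈ -1.9).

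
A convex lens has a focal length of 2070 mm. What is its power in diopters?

f = 207 cm = 2.07 m.
P = 1/f = 1/(2.07 m) = +0.483 D.

P = +0.483 D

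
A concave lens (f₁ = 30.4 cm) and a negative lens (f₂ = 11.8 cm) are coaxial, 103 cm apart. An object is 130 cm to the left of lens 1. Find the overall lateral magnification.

f₁ = −30.4 cm (diverging).
Lens 1: 1/d_i1 = 1/(-30.4) − 1/(130) = -0.04059, so d_i1 = -24.64 cm; m₁ = −d_i1/d_o1 = +0.1895.
d_o2 = 103 − (-24.64) = 127.6 cm.
f₂ = −11.8 cm (diverging).
Lens 2: 1/d_i2 = 1/(-11.8) − 1/(127.6) = -0.09258, so d_i2 = -10.80 cm; m₂ = −d_i2/d_o2 = +0.08465.
m = m₁·m₂ = (+0.1895)(+0.08465) = +0.0160.

m = +0.0160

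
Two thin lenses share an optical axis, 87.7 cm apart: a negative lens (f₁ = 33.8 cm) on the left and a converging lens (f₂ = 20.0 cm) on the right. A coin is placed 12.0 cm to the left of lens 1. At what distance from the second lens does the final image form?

Lens 1 is diverging, so f₁ = −33.8 cm.
Lens 1: 1/d_i1 = 1/f₁ − 1/d_o1 = 1/(-33.8) − 1/(12.0) = -0.1129, so d_i1 = -8.856 cm.
The intermediate image is 8.856 cm to the left of lens 1 (virtual), which is 87.7 − (-8.856) = 96.56 cm to the left of lens 2, so d_o2 = +96.56 cm.
Lens 2: 1/d_i2 = 1/f₂ − 1/d_o2 = 1/(20.0) − 1/(96.56) = 0.03964, so d_i2 = 25.2 cm.
The final image is real, 25.2 cm to the right of lens 2 (overall magnification ≈ -0.19).

25.2 cm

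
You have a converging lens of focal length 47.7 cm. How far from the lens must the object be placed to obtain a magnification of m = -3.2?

m = −d_i/d_o ⇒ d_i = −m·d_o.
1/f = 1/d_o + 1/d_i = 1/d_o − 1/(m·d_o) = (1 − 1/m)/d_o, so d_o = f(1 − 1/m) = (47.70)(1 − 1/(-3.2)) = 62.6 cm.

62.6 cm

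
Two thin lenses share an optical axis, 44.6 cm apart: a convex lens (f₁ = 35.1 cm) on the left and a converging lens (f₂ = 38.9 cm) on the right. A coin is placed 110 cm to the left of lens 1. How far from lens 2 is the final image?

5.90 cm

Lens 1: 1/d_i1 = 1/f₁ − 1/d_o1 = 1/(35.1) − 1/(110) = 0.01940, so d_i1 = 51.55 cm.
The intermediate image is 51.55 cm to the right of lens 1, which lies 6.950 cm to the right of lens 2 — a virtual object — so d_o2 = −6.950 cm.
Lens 2: 1/d_i2 = 1/f₂ − 1/d_o2 = 1/(38.9) − 1/(-6.950) = 0.1696, so d_i2 = 5.90 cm.
The final image is real, 5.90 cm to the right of lens 2 (overall magnification ≈ -0.40).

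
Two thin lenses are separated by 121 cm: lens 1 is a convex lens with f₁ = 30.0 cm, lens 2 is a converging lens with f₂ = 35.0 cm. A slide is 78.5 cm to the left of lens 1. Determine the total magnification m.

Lens 1: 1/d_i1 = 1/(30.0) − 1/(78.5) = 0.02059, so d_i1 = 48.56 cm; m₁ = −d_i1/d_o1 = -0.6186.
d_o2 = 121 − (48.56) = 72.44 cm.
Lens 2: 1/d_i2 = 1/(35.0) − 1/(72.44) = 0.01477, so d_i2 = 67.72 cm; m₂ = −d_i2/d_o2 = -0.9348.
m = m₁·m₂ = (-0.6186)(-0.9348) = +0.578.

m = +0.578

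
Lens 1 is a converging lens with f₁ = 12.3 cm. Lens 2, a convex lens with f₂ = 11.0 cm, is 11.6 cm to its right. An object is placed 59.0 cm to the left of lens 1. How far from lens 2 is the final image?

Lens 1: 1/d_i1 = 1/f₁ − 1/d_o1 = 1/(12.3) − 1/(59.0) = 0.06435, so d_i1 = 15.54 cm.
The intermediate image is 15.54 cm to the right of lens 1, which lies 3.940 cm to the right of lens 2 — a virtual object — so d_o2 = −3.940 cm.
Lens 2: 1/d_i2 = 1/f₂ − 1/d_o2 = 1/(11.0) − 1/(-3.940) = 0.3447, so d_i2 = 2.90 cm.
The final image is real, 2.90 cm to the right of lens 2 (overall magnification ≈ -0.19).

2.90 cm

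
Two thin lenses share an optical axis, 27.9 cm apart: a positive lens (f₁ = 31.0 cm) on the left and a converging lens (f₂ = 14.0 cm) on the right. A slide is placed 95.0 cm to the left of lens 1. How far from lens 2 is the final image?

Lens 1: 1/d_i1 = 1/f₁ − 1/d_o1 = 1/(31.0) − 1/(95.0) = 0.02173, so d_i1 = 46.02 cm.
The intermediate image is 46.02 cm to the right of lens 1, which lies 18.12 cm to the right of lens 2 — a virtual object — so d_o2 = −18.12 cm.
Lens 2: 1/d_i2 = 1/f₂ − 1/d_o2 = 1/(14.0) − 1/(-18.12) = 0.1266, so d_i2 = 7.90 cm.
The final image is real, 7.90 cm to the right of lens 2 (overall magnification ≈ -0.21).

7.90 cm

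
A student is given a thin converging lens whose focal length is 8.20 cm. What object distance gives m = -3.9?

10.3 cm

m = −d_i/d_o ⇒ d_i = −m·d_o.
1/f = 1/d_o + 1/d_i = 1/d_o − 1/(m·d_o) = (1 − 1/m)/d_o, so d_o = f(1 − 1/m) = (8.200)(1 − 1/(-3.9)) = 10.3 cm.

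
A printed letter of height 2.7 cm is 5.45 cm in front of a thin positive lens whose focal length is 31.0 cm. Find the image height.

3.28 cm

1/d_i = 1/f − 1/d_o = 1/(31.00) − 1/(5.45) = -0.1512, so d_i = -6.613 cm.
m = −d_i/d_o = +1.213.
|h_i| = |m|·h_o = 1.213 × 2.7 = 3.28 cm. The image is virtual, upright and enlarged, on the same side as the object.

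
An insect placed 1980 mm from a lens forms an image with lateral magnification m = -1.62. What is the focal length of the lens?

m = −d_i/d_o ⇒ d_i = −m·d_o = −(-1.62)·(1980) = 3208 mm.
1/f = 1/d_o + 1/d_i = 1/(1980) + 1/(3208) = 0.0008168, so f = 1220 mm.
Since f is positive, the lens is converging.

f = 1220 mm (converging)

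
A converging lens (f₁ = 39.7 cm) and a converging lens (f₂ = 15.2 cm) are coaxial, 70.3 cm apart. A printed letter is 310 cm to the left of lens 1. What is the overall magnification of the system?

Lens 1: 1/d_i1 = 1/(39.7) − 1/(310) = 0.02196, so d_i1 = 45.53 cm; m₁ = −d_i1/d_o1 = -0.1469.
d_o2 = 70.3 − (45.53) = 24.77 cm.
Lens 2: 1/d_i2 = 1/(15.2) − 1/(24.77) = 0.02542, so d_i2 = 39.34 cm; m₂ = −d_i2/d_o2 = -1.588.
m = m₁·m₂ = (-0.1469)(-1.588) = +0.233.

m = +0.233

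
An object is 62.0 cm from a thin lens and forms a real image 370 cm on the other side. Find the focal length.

f = 53.1 cm (converging)

Real image ⇒ d_i = +370 cm.
1/f = 1/d_o + 1/d_i = 1/(62.0) + 1/(370) = 0.01883, so f = 53.1 cm.
Since f is positive, the thin lens is converging.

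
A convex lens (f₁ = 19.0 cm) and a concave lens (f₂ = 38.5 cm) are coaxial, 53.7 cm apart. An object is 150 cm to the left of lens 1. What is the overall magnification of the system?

m = -0.0793

Lens 1: 1/d_i1 = 1/(19.0) − 1/(150) = 0.04596, so d_i1 = 21.76 cm; m₁ = −d_i1/d_o1 = -0.1451.
d_o2 = 53.7 − (21.76) = 31.94 cm.
f₂ = −38.5 cm (diverging).
Lens 2: 1/d_i2 = 1/(-38.5) − 1/(31.94) = -0.05728, so d_i2 = -17.46 cm; m₂ = −d_i2/d_o2 = +0.5466.
m = m₁·m₂ = (-0.1451)(+0.5466) = -0.0793.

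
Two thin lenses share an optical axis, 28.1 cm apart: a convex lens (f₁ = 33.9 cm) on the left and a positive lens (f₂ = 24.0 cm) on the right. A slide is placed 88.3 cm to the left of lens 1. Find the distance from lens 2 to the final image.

Lens 1: 1/d_i1 = 1/f₁ − 1/d_o1 = 1/(33.9) − 1/(88.3) = 0.01817, so d_i1 = 55.03 cm.
The intermediate image is 55.03 cm to the right of lens 1, which lies 26.93 cm to the right of lens 2 — a virtual object — so d_o2 = −26.93 cm.
Lens 2: 1/d_i2 = 1/f₂ − 1/d_o2 = 1/(24.0) − 1/(-26.93) = 0.07880, so d_i2 = 12.7 cm.
The final image is real, 12.7 cm to the right of lens 2 (overall magnification ≈ -0.29).

12.7 cm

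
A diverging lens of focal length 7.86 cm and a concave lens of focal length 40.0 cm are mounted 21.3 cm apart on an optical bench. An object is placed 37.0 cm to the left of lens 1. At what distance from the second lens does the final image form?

Lens 1 is diverging, so f₁ = −7.86 cm.
Lens 1: 1/d_i1 = 1/f₁ − 1/d_o1 = 1/(-7.86) − 1/(37.0) = -0.1543, so d_i1 = -6.483 cm.
The intermediate image is 6.483 cm to the left of lens 1 (virtual), which is 21.3 − (-6.483) = 27.78 cm to the left of lens 2, so d_o2 = +27.78 cm.
Lens 2 is diverging, so f₂ = −40.0 cm.
Lens 2: 1/d_i2 = 1/f₂ − 1/d_o2 = 1/(-40.0) − 1/(27.78) = -0.06100, so d_i2 = -16.4 cm.
The final image is virtual, 16.4 cm to the left of lens 2 (overall magnification ≈ 0.10).

16.4 cm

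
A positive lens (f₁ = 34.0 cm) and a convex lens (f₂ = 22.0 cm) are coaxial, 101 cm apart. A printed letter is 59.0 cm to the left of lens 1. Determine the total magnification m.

Lens 1: 1/d_i1 = 1/(34.0) − 1/(59.0) = 0.01246, so d_i1 = 80.24 cm; m₁ = −d_i1/d_o1 = -1.360.
d_o2 = 101 − (80.24) = 20.76 cm.
Lens 2: 1/d_i2 = 1/(22.0) − 1/(20.76) = -0.002715, so d_i2 = -368.3 cm; m₂ = −d_i2/d_o2 = +17.74.
m = m₁·m₂ = (-1.360)(+17.74) = -24.1.

m = -24.1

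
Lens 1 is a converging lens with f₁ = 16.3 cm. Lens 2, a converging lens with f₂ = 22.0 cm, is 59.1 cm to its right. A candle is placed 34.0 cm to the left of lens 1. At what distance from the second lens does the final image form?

Lens 1: 1/d_i1 = 1/f₁ − 1/d_o1 = 1/(16.3) − 1/(34.0) = 0.03194, so d_i1 = 31.31 cm.
The intermediate image is 31.31 cm to the right of lens 1, which is 59.1 − (31.31) = 27.79 cm to the left of lens 2, so d_o2 = +27.79 cm.
Lens 2: 1/d_i2 = 1/f₂ − 1/d_o2 = 1/(22.0) − 1/(27.79) = 0.009470, so d_i2 = 106 cm.
The final image is real, 106 cm to the right of lens 2 (overall magnification ≈ 3.5).

106 cm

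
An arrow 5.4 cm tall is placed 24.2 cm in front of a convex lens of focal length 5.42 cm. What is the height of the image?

1/d_i = 1/f − 1/d_o = 1/(5.420) − 1/(24.2) = 0.1432, so d_i = 6.984 cm.
m = −d_i/d_o = -0.2886.
|h_i| = |m|·h_o = 0.2886 × 5.4 = 1.56 cm. The image is real, inverted and reduced, on the far side of the lens.

1.56 cm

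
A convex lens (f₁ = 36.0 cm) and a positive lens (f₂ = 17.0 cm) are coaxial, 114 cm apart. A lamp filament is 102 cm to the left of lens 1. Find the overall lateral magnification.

Lens 1: 1/d_i1 = 1/(36.0) − 1/(102) = 0.01797, so d_i1 = 55.64 cm; m₁ = −d_i1/d_o1 = -0.5455.
d_o2 = 114 − (55.64) = 58.36 cm.
Lens 2: 1/d_i2 = 1/(17.0) − 1/(58.36) = 0.04169, so d_i2 = 23.99 cm; m₂ = −d_i2/d_o2 = -0.4110.
m = m₁·m₂ = (-0.5455)(-0.4110) = +0.224.

m = +0.224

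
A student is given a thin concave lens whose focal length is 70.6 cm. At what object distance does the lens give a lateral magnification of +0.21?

266 cm

For a concave lens, f = -70.6 cm.
m = −d_i/d_o ⇒ d_i = −m·d_o.
1/f = 1/d_o + 1/d_i = 1/d_o − 1/(m·d_o) = (1 − 1/m)/d_o, so d_o = f(1 − 1/m) = (-70.60)(1 − 1/(+0.21)) = 266 cm.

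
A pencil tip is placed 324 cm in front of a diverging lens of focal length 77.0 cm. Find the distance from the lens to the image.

For a diverging lens, f = -77.0 cm.
Lens equation: 1/d_i = 1/f − 1/d_o = 1/(-77.00) − 1/(324) = -0.01299 − 0.003086 = -0.01607, so d_i = -62.2 cm.
The image is virtual, upright and reduced, on the same side as the object.

62.2 cm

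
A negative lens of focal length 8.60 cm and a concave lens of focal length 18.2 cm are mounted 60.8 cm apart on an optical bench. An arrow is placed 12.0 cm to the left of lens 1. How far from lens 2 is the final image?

Lens 1 is diverging, so f₁ = −8.60 cm.
Lens 1: 1/d_i1 = 1/f₁ − 1/d_o1 = 1/(-8.60) − 1/(12.0) = -0.1996, so d_i1 = -5.010 cm.
The intermediate image is 5.010 cm to the left of lens 1 (virtual), which is 60.8 − (-5.010) = 65.81 cm to the left of lens 2, so d_o2 = +65.81 cm.
Lens 2 is diverging, so f₂ = −18.2 cm.
Lens 2: 1/d_i2 = 1/f₂ − 1/d_o2 = 1/(-18.2) − 1/(65.81) = -0.07014, so d_i2 = -14.3 cm.
The final image is virtual, 14.3 cm to the left of lens 2 (overall magnification ≈ 0.090).

14.3 cm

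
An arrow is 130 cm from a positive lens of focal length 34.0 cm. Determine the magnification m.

m = -0.354

1/d_i = 1/f − 1/d_o = 1/(34.00) − 1/(130) = 0.02172, so d_i = 46.04 cm.
m = −d_i/d_o = −(46.04)/(130) = -0.354.
The image is real, inverted and reduced, on the far side of the lens.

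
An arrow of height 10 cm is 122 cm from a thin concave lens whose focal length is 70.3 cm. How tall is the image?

For a concave lens, f = -70.3 cm.
1/d_i = 1/f − 1/d_o = 1/(-70.30) − 1/(122) = -0.02242, so d_i = -44.60 cm.
m = −d_i/d_o = +0.3656.
|h_i| = |m|·h_o = 0.3656 × 10 = 3.66 cm. The image is virtual, upright and reduced, on the same side as the object.

3.66 cm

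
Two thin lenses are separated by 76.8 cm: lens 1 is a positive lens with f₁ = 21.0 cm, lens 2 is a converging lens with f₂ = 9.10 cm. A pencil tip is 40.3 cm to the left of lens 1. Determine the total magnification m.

m = +0.415

Lens 1: 1/d_i1 = 1/(21.0) − 1/(40.3) = 0.02281, so d_i1 = 43.85 cm; m₁ = −d_i1/d_o1 = -1.088.
d_o2 = 76.8 − (43.85) = 32.95 cm.
Lens 2: 1/d_i2 = 1/(9.10) − 1/(32.95) = 0.07954, so d_i2 = 12.57 cm; m₂ = −d_i2/d_o2 = -0.3816.
m = m₁·m₂ = (-1.088)(-0.3816) = +0.415.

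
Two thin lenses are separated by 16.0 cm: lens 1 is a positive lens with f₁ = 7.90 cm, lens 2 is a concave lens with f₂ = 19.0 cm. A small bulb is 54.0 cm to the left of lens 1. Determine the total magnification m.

Lens 1: 1/d_i1 = 1/(7.90) − 1/(54.0) = 0.1081, so d_i1 = 9.254 cm; m₁ = −d_i1/d_o1 = -0.1714.
d_o2 = 16.0 − (9.254) = 6.746 cm.
f₂ = −19.0 cm (diverging).
Lens 2: 1/d_i2 = 1/(-19.0) − 1/(6.746) = -0.2009, so d_i2 = -4.978 cm; m₂ = −d_i2/d_o2 = +0.7380.
m = m₁·m₂ = (-0.1714)(+0.7380) = -0.126.

m = -0.126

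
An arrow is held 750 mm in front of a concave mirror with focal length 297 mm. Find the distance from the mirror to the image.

Mirror equation: 1/d_i = 1/f − 1/d_o = 1/(297.0) − 1/(750) = 0.003367 − 0.001333 = 0.002034, so d_i = 492 mm.
The image is real, inverted and reduced, in front of the mirror.

492 mm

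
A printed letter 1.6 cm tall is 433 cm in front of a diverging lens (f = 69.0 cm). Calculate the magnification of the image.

m = +0.137

For a diverging lens, f = -69.0 cm.
1/d_i = 1/f − 1/d_o = 1/(-69.00) − 1/(433) = -0.01680, so d_i = -59.52 cm.
m = −d_i/d_o = −(-59.52)/(433) = +0.137.
The image is virtual, upright and reduced, on the same side as the object.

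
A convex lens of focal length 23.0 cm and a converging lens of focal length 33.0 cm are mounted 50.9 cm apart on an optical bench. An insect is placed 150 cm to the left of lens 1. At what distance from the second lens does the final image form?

84.5 cm

Lens 1: 1/d_i1 = 1/f₁ − 1/d_o1 = 1/(23.0) − 1/(150) = 0.03681, so d_i1 = 27.17 cm.
The intermediate image is 27.17 cm to the right of lens 1, which is 50.9 − (27.17) = 23.73 cm to the left of lens 2, so d_o2 = +23.73 cm.
Lens 2: 1/d_i2 = 1/f₂ − 1/d_o2 = 1/(33.0) − 1/(23.73) = -0.01184, so d_i2 = -84.5 cm.
The final image is virtual, 84.5 cm to the left of lens 2 (overall magnification ≈ -0.65).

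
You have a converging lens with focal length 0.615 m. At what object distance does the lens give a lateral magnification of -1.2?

1.13 m

m = −d_i/d_o ⇒ d_i = −m·d_o.
1/f = 1/d_o + 1/d_i = 1/d_o − 1/(m·d_o) = (1 − 1/m)/d_o, so d_o = f(1 − 1/m) = (0.6150)(1 − 1/(-1.2)) = 1.13 m.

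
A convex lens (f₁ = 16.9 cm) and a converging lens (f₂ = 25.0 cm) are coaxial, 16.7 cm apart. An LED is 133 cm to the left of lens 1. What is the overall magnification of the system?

m = -0.132

Lens 1: 1/d_i1 = 1/(16.9) − 1/(133) = 0.05165, so d_i1 = 19.36 cm; m₁ = −d_i1/d_o1 = -0.1456.
d_o2 = 16.7 − (19.36) = -2.660 cm (virtual object).
Lens 2: 1/d_i2 = 1/(25.0) − 1/(-2.660) = 0.4159, so d_i2 = 2.404 cm; m₂ = −d_i2/d_o2 = +0.9038.
m = m₁·m₂ = (-0.1456)(+0.9038) = -0.132.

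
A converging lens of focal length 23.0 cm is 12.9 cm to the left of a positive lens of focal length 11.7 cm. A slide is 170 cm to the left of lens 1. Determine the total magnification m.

Lens 1: 1/d_i1 = 1/(23.0) − 1/(170) = 0.03760, so d_i1 = 26.60 cm; m₁ = −d_i1/d_o1 = -0.1565.
d_o2 = 12.9 − (26.60) = -13.70 cm (virtual object).
Lens 2: 1/d_i2 = 1/(11.7) − 1/(-13.70) = 0.1585, so d_i2 = 6.311 cm; m₂ = −d_i2/d_o2 = +0.4606.
m = m₁·m₂ = (-0.1565)(+0.4606) = -0.0721.

m = -0.0721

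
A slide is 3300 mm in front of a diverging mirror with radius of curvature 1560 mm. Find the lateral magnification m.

m = +0.191

f = R/2 = 1560/2 = 780.0 mm; for a diverging mirror, f = -780.0 mm.
1/d_i = 1/f − 1/d_o = 1/(-780.0) − 1/(3300) = -0.001585, so d_i = -630.9 mm.
m = −d_i/d_o = −(-630.9)/(3300) = +0.191.
The image is virtual, upright and reduced, behind the mirror.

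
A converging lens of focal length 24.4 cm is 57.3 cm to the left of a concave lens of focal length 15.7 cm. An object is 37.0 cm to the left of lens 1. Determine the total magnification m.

m = -22.5

Lens 1: 1/d_i1 = 1/(24.4) − 1/(37.0) = 0.01396, so d_i1 = 71.65 cm; m₁ = −d_i1/d_o1 = -1.936.
d_o2 = 57.3 − (71.65) = -14.35 cm (virtual object).
f₂ = −15.7 cm (diverging).
Lens 2: 1/d_i2 = 1/(-15.7) − 1/(-14.35) = 0.005992, so d_i2 = 166.9 cm; m₂ = −d_i2/d_o2 = +11.63.
m = m₁·m₂ = (-1.936)(+11.63) = -22.5.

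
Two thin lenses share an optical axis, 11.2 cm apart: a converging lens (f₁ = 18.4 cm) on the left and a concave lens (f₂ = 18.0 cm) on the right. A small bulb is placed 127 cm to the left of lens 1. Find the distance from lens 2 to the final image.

Lens 1: 1/d_i1 = 1/f₁ − 1/d_o1 = 1/(18.4) − 1/(127) = 0.04647, so d_i1 = 21.52 cm.
The intermediate image is 21.52 cm to the right of lens 1, which lies 10.32 cm to the right of lens 2 — a virtual object — so d_o2 = −10.32 cm.
Lens 2 is diverging, so f₂ = −18.0 cm.
Lens 2: 1/d_i2 = 1/f₂ − 1/d_o2 = 1/(-18.0) − 1/(-10.32) = 0.04134, so d_i2 = 24.2 cm.
The final image is real, 24.2 cm to the right of lens 2 (overall magnification ≈ -0.40).

24.2 cm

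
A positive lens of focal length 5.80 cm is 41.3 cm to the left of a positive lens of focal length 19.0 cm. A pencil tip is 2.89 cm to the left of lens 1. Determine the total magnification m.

m = -1.35

Lens 1: 1/d_i1 = 1/(5.80) − 1/(2.89) = -0.1736, so d_i1 = -5.760 cm; m₁ = −d_i1/d_o1 = +1.993.
d_o2 = 41.3 − (-5.760) = 47.06 cm.
Lens 2: 1/d_i2 = 1/(19.0) − 1/(47.06) = 0.03138, so d_i2 = 31.87 cm; m₂ = −d_i2/d_o2 = -0.6771.
m = m₁·m₂ = (+1.993)(-0.6771) = -1.35.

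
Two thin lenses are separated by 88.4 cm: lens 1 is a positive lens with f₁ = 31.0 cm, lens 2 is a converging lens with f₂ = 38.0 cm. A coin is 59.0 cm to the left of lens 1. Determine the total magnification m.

Lens 1: 1/d_i1 = 1/(31.0) − 1/(59.0) = 0.01531, so d_i1 = 65.32 cm; m₁ = −d_i1/d_o1 = -1.107.
d_o2 = 88.4 − (65.32) = 23.08 cm.
Lens 2: 1/d_i2 = 1/(38.0) − 1/(23.08) = -0.01701, so d_i2 = -58.78 cm; m₂ = −d_i2/d_o2 = +2.547.
m = m₁·m₂ = (-1.107)(+2.547) = -2.82.

m = -2.82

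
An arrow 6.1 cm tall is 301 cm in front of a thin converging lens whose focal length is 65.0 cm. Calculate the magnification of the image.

m = -0.275

1/d_i = 1/f − 1/d_o = 1/(65.00) − 1/(301) = 0.01206, so d_i = 82.90 cm.
m = −d_i/d_o = −(82.90)/(301) = -0.275.
The image is real, inverted and reduced, on the far side of the lens.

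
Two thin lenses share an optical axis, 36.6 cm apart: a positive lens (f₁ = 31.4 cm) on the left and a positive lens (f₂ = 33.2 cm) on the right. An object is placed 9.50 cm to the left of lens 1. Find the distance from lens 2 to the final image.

Lens 1: 1/d_i1 = 1/f₁ − 1/d_o1 = 1/(31.4) − 1/(9.50) = -0.07342, so d_i1 = -13.62 cm.
The intermediate image is 13.62 cm to the left of lens 1 (virtual), which is 36.6 − (-13.62) = 50.22 cm to the left of lens 2, so d_o2 = +50.22 cm.
Lens 2: 1/d_i2 = 1/f₂ − 1/d_o2 = 1/(33.2) − 1/(50.22) = 0.01021, so d_i2 = 98.0 cm.
The final image is real, 98.0 cm to the right of lens 2 (overall magnification ≈ -2.8).

98.0 cm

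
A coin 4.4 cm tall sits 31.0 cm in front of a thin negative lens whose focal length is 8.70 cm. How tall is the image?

0.964 cm

For a negative lens, f = -8.70 cm.
1/d_i = 1/f − 1/d_o = 1/(-8.700) − 1/(31.0) = -0.1472, so d_i = -6.793 cm.
m = −d_i/d_o = +0.2191.
|h_i| = |m|·h_o = 0.2191 × 4.4 = 0.964 cm. The image is virtual, upright and reduced, on the same side as the object.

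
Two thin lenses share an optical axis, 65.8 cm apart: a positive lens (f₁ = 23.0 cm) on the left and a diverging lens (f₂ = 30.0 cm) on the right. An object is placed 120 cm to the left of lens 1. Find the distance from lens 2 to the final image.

16.6 cm

Lens 1: 1/d_i1 = 1/f₁ − 1/d_o1 = 1/(23.0) − 1/(120) = 0.03514, so d_i1 = 28.45 cm.
The intermediate image is 28.45 cm to the right of lens 1, which is 65.8 − (28.45) = 37.35 cm to the left of lens 2, so d_o2 = +37.35 cm.
Lens 2 is diverging, so f₂ = −30.0 cm.
Lens 2: 1/d_i2 = 1/f₂ − 1/d_o2 = 1/(-30.0) − 1/(37.35) = -0.06011, so d_i2 = -16.6 cm.
The final image is virtual, 16.6 cm to the left of lens 2 (overall magnification ≈ -0.11).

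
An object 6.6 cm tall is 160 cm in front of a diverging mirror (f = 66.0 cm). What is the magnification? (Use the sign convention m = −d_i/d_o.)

For a diverging mirror, f = -66.0 cm.
1/d_i = 1/f − 1/d_o = 1/(-66.00) − 1/(160) = -0.02140, so d_i = -46.73 cm.
m = −d_i/d_o = −(-46.73)/(160) = +0.292.
The image is virtual, upright and reduced, behind the mirror.

m = +0.292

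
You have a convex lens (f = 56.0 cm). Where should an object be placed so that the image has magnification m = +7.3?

48.3 cm

m = −d_i/d_o ⇒ d_i = −m·d_o.
1/f = 1/d_o + 1/d_i = 1/d_o − 1/(m·d_o) = (1 − 1/m)/d_o, so d_o = f(1 − 1/m) = (56.00)(1 − 1/(+7.3)) = 48.3 cm.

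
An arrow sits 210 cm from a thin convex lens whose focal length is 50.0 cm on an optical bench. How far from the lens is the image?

Lens equation: 1/d_i = 1/f − 1/d_o = 1/(50.00) − 1/(210) = 0.02000 − 0.004762 = 0.01524, so d_i = 65.6 cm.
The image is real, inverted and reduced, on the far side of the lens.

65.6 cm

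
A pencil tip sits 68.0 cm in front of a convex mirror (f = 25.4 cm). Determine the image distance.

For a convex mirror, f = -25.4 cm.
Mirror equation: 1/q = 1/f − 1/p = 1/(-25.40) − 1/(68.0) = -0.03937 − 0.01471 = -0.05408, so q = -18.5 cm.
The image is virtual, upright and reduced, behind the mirror.

18.5 cm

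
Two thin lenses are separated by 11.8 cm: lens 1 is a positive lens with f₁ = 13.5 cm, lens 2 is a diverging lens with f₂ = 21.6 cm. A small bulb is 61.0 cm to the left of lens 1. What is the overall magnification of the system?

m = -0.382

Lens 1: 1/d_i1 = 1/(13.5) − 1/(61.0) = 0.05768, so d_i1 = 17.34 cm; m₁ = −d_i1/d_o1 = -0.2843.
d_o2 = 11.8 − (17.34) = -5.540 cm (virtual object).
f₂ = −21.6 cm (diverging).
Lens 2: 1/d_i2 = 1/(-21.6) − 1/(-5.540) = 0.1342, so d_i2 = 7.451 cm; m₂ = −d_i2/d_o2 = +1.345.
m = m₁·m₂ = (-0.2843)(+1.345) = -0.382.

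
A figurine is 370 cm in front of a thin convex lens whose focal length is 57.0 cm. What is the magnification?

1/d_i = 1/f − 1/d_o = 1/(57.00) − 1/(370) = 0.01484, so d_i = 67.38 cm.
m = −d_i/d_o = −(67.38)/(370) = -0.182.
The image is real, inverted and reduced, on the far side of the lens.

m = -0.182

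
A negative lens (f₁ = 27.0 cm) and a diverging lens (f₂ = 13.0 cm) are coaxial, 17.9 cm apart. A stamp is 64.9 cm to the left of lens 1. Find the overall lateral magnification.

f₁ = −27.0 cm (diverging).
Lens 1: 1/d_i1 = 1/(-27.0) − 1/(64.9) = -0.05245, so d_i1 = -19.07 cm; m₁ = −d_i1/d_o1 = +0.2938.
d_o2 = 17.9 − (-19.07) = 36.97 cm.
f₂ = −13.0 cm (diverging).
Lens 2: 1/d_i2 = 1/(-13.0) − 1/(36.97) = -0.1040, so d_i2 = -9.618 cm; m₂ = −d_i2/d_o2 = +0.2602.
m = m₁·m₂ = (+0.2938)(+0.2602) = +0.0764.

m = +0.0764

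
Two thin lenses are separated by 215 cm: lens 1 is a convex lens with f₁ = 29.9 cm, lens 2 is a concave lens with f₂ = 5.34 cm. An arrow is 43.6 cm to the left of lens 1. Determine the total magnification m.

m = -0.0931

Lens 1: 1/d_i1 = 1/(29.9) − 1/(43.6) = 0.01051, so d_i1 = 95.16 cm; m₁ = −d_i1/d_o1 = -2.183.
d_o2 = 215 − (95.16) = 119.8 cm.
f₂ = −5.34 cm (diverging).
Lens 2: 1/d_i2 = 1/(-5.34) − 1/(119.8) = -0.1956, so d_i2 = -5.112 cm; m₂ = −d_i2/d_o2 = +0.04267.
m = m₁·m₂ = (-2.183)(+0.04267) = -0.0931.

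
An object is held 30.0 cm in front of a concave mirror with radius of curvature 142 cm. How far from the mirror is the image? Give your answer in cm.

52.0 cm

f = R/2 = 142/2 = 71.00 cm.
Mirror equation: 1/v = 1/f − 1/u = 1/(71.00) − 1/(30.0) = 0.01408 − 0.03333 = -0.01925, so v = -52.0 cm.
The image is virtual, upright and enlarged, behind the mirror.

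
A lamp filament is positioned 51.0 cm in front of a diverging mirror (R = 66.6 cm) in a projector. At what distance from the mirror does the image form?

20.1 cm

f = R/2 = 66.6/2 = 33.30 cm; for a diverging mirror, f = -33.30 cm.
Mirror equation: 1/d_i = 1/f − 1/d_o = 1/(-33.30) − 1/(51.0) = -0.03003 − 0.01961 = -0.04964, so d_i = -20.1 cm.
The image is virtual, upright and reduced, behind the mirror.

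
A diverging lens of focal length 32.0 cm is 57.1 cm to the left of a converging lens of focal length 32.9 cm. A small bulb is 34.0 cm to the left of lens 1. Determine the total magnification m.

f₁ = −32.0 cm (diverging).
Lens 1: 1/d_i1 = 1/(-32.0) − 1/(34.0) = -0.06066, so d_i1 = -16.48 cm; m₁ = −d_i1/d_o1 = +0.4847.
d_o2 = 57.1 − (-16.48) = 73.58 cm.
Lens 2: 1/d_i2 = 1/(32.9) − 1/(73.58) = 0.01680, so d_i2 = 59.51 cm; m₂ = −d_i2/d_o2 = -0.8088.
m = m₁·m₂ = (+0.4847)(-0.8088) = -0.392.

m = -0.392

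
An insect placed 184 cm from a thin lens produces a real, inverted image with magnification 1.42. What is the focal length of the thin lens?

m = −d_i/d_o ⇒ d_i = −m·d_o = −(-1.42)·(184) = 261.3 cm.
1/f = 1/d_o + 1/d_i = 1/(184) + 1/(261.3) = 0.009262, so f = 108 cm.
Since f is positive, the thin lens is converging.

f = 108 cm (converging)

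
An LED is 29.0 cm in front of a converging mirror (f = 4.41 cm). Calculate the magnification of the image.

m = -0.179

1/d_i = 1/f − 1/d_o = 1/(4.410) − 1/(29.0) = 0.1923, so d_i = 5.201 cm.
m = −d_i/d_o = −(5.201)/(29.0) = -0.179.
The image is real, inverted and reduced, in front of the mirror.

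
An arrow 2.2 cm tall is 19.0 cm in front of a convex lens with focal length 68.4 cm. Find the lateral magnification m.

1/d_i = 1/f − 1/d_o = 1/(68.40) − 1/(19.0) = -0.03801, so d_i = -26.31 cm.
m = −d_i/d_o = −(-26.31)/(19.0) = +1.38.
The image is virtual, upright and enlarged, on the same side as the object.

m = +1.38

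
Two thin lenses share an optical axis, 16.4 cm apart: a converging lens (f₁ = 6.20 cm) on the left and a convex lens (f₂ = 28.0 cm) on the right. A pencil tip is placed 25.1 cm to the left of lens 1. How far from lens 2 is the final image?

Lens 1: 1/d_i1 = 1/f₁ − 1/d_o1 = 1/(6.20) − 1/(25.1) = 0.1214, so d_i1 = 8.234 cm.
The intermediate image is 8.234 cm to the right of lens 1, which is 16.4 − (8.234) = 8.166 cm to the left of lens 2, so d_o2 = +8.166 cm.
Lens 2: 1/d_i2 = 1/f₂ − 1/d_o2 = 1/(28.0) − 1/(8.166) = -0.08674, so d_i2 = -11.5 cm.
The final image is virtual, 11.5 cm to the left of lens 2 (overall magnification ≈ -0.46).

11.5 cm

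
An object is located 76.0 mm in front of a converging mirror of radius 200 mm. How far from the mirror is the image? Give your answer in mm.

317 mm

f = R/2 = 200/2 = 100.0 mm.
Mirror equation: 1/d_i = 1/f − 1/d_o = 1/(100.0) − 1/(76.0) = 0.01000 − 0.01316 = -0.003158, so d_i = -317 mm.
The image is virtual, upright and enlarged, behind the mirror.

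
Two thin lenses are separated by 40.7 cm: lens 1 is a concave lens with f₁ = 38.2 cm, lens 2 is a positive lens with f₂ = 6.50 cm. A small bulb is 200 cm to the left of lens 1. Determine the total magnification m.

m = -0.0157

f₁ = −38.2 cm (diverging).
Lens 1: 1/d_i1 = 1/(-38.2) − 1/(200) = -0.03118, so d_i1 = -32.07 cm; m₁ = −d_i1/d_o1 = +0.1603.
d_o2 = 40.7 − (-32.07) = 72.77 cm.
Lens 2: 1/d_i2 = 1/(6.50) − 1/(72.77) = 0.1401, so d_i2 = 7.138 cm; m₂ = −d_i2/d_o2 = -0.09808.
m = m₁·m₂ = (+0.1603)(-0.09808) = -0.0157.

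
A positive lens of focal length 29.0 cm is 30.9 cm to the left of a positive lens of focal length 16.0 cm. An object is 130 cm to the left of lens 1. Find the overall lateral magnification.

Lens 1: 1/d_i1 = 1/(29.0) − 1/(130) = 0.02679, so d_i1 = 37.33 cm; m₁ = −d_i1/d_o1 = -0.2872.
d_o2 = 30.9 − (37.33) = -6.430 cm (virtual object).
Lens 2: 1/d_i2 = 1/(16.0) − 1/(-6.430) = 0.2180, so d_i2 = 4.587 cm; m₂ = −d_i2/d_o2 = +0.7133.
m = m₁·m₂ = (-0.2872)(+0.7133) = -0.205.

m = -0.205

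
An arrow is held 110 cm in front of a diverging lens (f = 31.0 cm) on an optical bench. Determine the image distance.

For a diverging lens, f = -31.0 cm.
Lens equation: 1/d_i = 1/f − 1/d_o = 1/(-31.00) − 1/(110) = -0.03226 − 0.009091 = -0.04135, so d_i = -24.2 cm.
The image is virtual, upright and reduced, on the same side as the object.

24.2 cm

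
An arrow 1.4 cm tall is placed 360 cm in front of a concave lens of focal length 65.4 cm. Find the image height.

0.215 cm

For a concave lens, f = -65.4 cm.
1/d_i = 1/f − 1/d_o = 1/(-65.40) − 1/(360) = -0.01807, so d_i = -55.35 cm.
m = −d_i/d_o = +0.1537.
|h_i| = |m|·h_o = 0.1537 × 1.4 = 0.215 cm. The image is virtual, upright and reduced, on the same side as the object.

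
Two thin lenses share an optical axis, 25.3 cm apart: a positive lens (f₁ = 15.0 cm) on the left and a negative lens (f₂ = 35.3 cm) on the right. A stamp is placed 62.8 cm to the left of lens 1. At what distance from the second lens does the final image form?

4.83 cm

Lens 1: 1/d_i1 = 1/f₁ − 1/d_o1 = 1/(15.0) − 1/(62.8) = 0.05074, so d_i1 = 19.71 cm.
The intermediate image is 19.71 cm to the right of lens 1, which is 25.3 − (19.71) = 5.590 cm to the left of lens 2, so d_o2 = +5.590 cm.
Lens 2 is diverging, so f₂ = −35.3 cm.
Lens 2: 1/d_i2 = 1/f₂ − 1/d_o2 = 1/(-35.3) − 1/(5.590) = -0.2072, so d_i2 = -4.83 cm.
The final image is virtual, 4.83 cm to the left of lens 2 (overall magnification ≈ -0.27).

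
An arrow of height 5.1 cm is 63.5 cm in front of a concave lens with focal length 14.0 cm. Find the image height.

0.921 cm

For a concave lens, f = -14.0 cm.
1/d_i = 1/f − 1/d_o = 1/(-14.00) − 1/(63.5) = -0.08718, so d_i = -11.47 cm.
m = −d_i/d_o = +0.1806.
|h_i| = |m|·h_o = 0.1806 × 5.1 = 0.921 cm. The image is virtual, upright and reduced, on the same side as the object.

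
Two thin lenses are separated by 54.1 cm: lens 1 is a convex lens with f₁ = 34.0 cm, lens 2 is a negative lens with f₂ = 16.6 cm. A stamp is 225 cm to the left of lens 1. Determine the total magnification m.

m = -0.0964

Lens 1: 1/d_i1 = 1/(34.0) − 1/(225) = 0.02497, so d_i1 = 40.05 cm; m₁ = −d_i1/d_o1 = -0.1780.
d_o2 = 54.1 − (40.05) = 14.05 cm.
f₂ = −16.6 cm (diverging).
Lens 2: 1/d_i2 = 1/(-16.6) − 1/(14.05) = -0.1314, so d_i2 = -7.609 cm; m₂ = −d_i2/d_o2 = +0.5416.
m = m₁·m₂ = (-0.1780)(+0.5416) = -0.0964.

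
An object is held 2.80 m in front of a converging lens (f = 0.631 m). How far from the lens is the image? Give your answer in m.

Thin-lens equation: 1/v = 1/f − 1/u = 1/(0.6310) − 1/(2.80) = 1.585 − 0.3571 = 1.228, so v = 0.815 m.
The image is real, inverted and reduced, on the far side of the lens.

0.815 m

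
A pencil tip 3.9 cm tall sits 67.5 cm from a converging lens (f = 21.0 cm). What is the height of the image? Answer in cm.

1.76 cm

1/d_i = 1/f − 1/d_o = 1/(21.00) − 1/(67.5) = 0.03280, so d_i = 30.48 cm.
m = −d_i/d_o = -0.4516.
|h_i| = |m|·h_o = 0.4516 × 3.9 = 1.76 cm. The image is real, inverted and reduced, on the far side of the lens.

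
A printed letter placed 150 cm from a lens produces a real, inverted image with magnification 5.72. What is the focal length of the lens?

f = 128 cm (converging)

m = −d_i/d_o ⇒ d_i = −m·d_o = −(-5.72)·(150) = 858.0 cm.
1/f = 1/d_o + 1/d_i = 1/(150) + 1/(858.0) = 0.007832, so f = 128 cm.
Since f is positive, the lens is converging.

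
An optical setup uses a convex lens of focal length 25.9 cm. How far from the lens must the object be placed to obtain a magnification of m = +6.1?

m = −d_i/d_o ⇒ d_i = −m·d_o.
1/f = 1/d_o + 1/d_i = 1/d_o − 1/(m·d_o) = (1 − 1/m)/d_o, so d_o = f(1 − 1/m) = (25.90)(1 − 1/(+6.1)) = 21.7 cm.

21.7 cm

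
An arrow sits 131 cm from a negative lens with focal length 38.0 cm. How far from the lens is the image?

29.5 cm

For a negative lens, f = -38.0 cm.
Thin-lens equation: 1/d_i = 1/f − 1/d_o = 1/(-38.00) − 1/(131) = -0.02632 − 0.007634 = -0.03395, so d_i = -29.5 cm.
The image is virtual, upright and reduced, on the same side as the object.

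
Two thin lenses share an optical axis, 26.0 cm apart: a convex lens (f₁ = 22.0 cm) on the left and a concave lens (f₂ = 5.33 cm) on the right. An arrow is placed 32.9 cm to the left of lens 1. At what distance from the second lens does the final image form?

Lens 1: 1/d_i1 = 1/f₁ − 1/d_o1 = 1/(22.0) − 1/(32.9) = 0.01506, so d_i1 = 66.40 cm.
The intermediate image is 66.40 cm to the right of lens 1, which lies 40.40 cm to the right of lens 2 — a virtual object — so d_o2 = −40.40 cm.
Lens 2 is diverging, so f₂ = −5.33 cm.
Lens 2: 1/d_i2 = 1/f₂ − 1/d_o2 = 1/(-5.33) − 1/(-40.40) = -0.1629, so d_i2 = -6.14 cm.
The final image is virtual, 6.14 cm to the left of lens 2 (overall magnification ≈ 0.31).

6.14 cm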